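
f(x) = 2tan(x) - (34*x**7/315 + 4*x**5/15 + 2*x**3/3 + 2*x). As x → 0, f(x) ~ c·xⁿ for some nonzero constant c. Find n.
9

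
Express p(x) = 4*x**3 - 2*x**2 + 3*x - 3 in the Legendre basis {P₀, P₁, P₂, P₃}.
(-11/3)P₀ + (27/5)P₁ + (-4/3)P₂ + (8/5)P₃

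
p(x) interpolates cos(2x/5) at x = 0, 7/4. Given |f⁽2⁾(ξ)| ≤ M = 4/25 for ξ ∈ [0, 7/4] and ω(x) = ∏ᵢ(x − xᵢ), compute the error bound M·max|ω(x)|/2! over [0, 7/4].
49/800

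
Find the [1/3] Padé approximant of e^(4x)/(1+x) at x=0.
1/(-8*x**3/3 + 4*x**2 - 3*x + 1)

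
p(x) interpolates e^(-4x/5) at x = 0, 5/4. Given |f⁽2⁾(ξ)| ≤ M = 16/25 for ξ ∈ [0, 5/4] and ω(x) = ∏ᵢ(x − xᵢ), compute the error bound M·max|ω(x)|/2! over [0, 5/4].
1/8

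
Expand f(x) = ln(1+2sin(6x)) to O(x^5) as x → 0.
12*x - 72*x**2 + 504*x**3 - 4320*x**4 + O(x**5)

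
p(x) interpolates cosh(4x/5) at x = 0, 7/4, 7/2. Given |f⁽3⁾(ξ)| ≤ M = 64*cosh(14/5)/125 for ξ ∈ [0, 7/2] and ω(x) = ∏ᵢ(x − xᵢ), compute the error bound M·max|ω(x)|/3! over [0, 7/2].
343*sqrt(3)*cosh(14/5)/3375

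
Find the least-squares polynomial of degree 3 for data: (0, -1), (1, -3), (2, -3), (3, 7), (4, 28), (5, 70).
-127/126 + (-1229/756)x + (-347/252)x² + (49/54)x³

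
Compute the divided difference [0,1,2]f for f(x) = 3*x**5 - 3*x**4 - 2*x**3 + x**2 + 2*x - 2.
19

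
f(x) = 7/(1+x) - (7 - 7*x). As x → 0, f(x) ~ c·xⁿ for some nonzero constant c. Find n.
2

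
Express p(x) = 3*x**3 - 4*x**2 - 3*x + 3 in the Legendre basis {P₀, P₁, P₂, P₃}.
(5/3)P₀ + (-6/5)P₁ + (-8/3)P₂ + (6/5)P₃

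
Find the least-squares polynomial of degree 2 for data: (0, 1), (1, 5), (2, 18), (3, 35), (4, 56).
3/7 + (22/7)x + (19/7)x²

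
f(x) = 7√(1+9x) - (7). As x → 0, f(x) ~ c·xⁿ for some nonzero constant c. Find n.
1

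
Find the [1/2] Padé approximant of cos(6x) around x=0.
1/(18*x**2 + 1)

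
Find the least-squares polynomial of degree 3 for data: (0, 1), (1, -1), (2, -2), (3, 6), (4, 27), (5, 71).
61/63 + (-109/378)x + (-176/63)x² + (61/54)x³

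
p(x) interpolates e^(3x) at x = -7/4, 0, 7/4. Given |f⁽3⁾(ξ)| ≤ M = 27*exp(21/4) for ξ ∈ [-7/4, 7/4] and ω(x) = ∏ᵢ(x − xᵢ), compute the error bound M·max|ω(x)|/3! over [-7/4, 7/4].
343*sqrt(3)*exp(21/4)/64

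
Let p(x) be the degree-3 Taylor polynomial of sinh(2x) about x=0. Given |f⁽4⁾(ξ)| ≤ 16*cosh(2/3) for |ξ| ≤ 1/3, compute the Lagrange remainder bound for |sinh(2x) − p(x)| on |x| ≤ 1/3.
2*cosh(2/3)/243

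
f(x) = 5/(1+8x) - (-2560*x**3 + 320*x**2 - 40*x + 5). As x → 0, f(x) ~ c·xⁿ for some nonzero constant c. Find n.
4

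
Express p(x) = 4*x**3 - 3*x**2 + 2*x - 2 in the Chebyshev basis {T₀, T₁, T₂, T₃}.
(-7/2)T₀ + (5)T₁ + (-3/2)T₂ + T₃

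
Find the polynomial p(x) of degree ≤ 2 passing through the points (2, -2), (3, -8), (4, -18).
-2*x**2 + 4*x - 2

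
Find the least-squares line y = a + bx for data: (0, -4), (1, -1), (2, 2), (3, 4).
a = -19/5, b = 27/10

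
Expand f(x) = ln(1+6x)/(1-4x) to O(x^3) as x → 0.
6*x + 6*x**2 + O(x**3)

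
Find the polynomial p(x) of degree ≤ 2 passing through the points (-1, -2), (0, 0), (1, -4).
-3*x**2 - x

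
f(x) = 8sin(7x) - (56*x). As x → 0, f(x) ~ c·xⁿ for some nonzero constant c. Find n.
3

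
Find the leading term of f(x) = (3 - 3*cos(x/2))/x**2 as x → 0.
3/8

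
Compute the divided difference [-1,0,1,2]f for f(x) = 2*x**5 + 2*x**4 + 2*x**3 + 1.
16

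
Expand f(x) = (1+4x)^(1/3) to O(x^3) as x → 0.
1 + 4*x/3 - 16*x**2/9 + O(x**3)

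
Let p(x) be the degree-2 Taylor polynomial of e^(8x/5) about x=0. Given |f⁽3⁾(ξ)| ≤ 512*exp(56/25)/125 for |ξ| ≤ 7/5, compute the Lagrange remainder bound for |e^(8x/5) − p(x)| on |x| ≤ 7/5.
87808*exp(56/25)/46875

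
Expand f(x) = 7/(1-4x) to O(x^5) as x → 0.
7 + 28*x + 112*x**2 + 448*x**3 + 1792*x**4 + O(x**5)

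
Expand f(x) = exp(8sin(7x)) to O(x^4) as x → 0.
1 + 56*x + 1568*x**2 + 28812*x**3 + O(x**4)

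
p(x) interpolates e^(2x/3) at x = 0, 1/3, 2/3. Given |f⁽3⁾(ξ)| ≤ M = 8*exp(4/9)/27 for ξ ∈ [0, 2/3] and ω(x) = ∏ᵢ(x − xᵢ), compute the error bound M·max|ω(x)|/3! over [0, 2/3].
8*sqrt(3)*exp(4/9)/19683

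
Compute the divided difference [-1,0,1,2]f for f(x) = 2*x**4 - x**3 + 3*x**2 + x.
3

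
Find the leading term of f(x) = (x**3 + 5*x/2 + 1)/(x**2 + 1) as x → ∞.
x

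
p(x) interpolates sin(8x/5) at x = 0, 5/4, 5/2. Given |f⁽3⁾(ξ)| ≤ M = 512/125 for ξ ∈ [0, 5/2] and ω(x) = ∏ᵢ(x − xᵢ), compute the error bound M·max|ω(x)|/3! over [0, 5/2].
8*sqrt(3)/27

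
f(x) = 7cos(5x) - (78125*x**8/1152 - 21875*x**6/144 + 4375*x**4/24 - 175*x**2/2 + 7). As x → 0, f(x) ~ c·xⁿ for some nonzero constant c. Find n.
10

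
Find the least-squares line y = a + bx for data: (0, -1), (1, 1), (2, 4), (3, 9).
a = -17/10, b = 33/10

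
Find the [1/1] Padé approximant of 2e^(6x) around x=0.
(6*x + 2)/(1 - 3*x)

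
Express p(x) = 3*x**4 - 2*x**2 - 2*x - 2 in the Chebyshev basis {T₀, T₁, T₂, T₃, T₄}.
(-15/8)T₀ + (-2)T₁ + (1/2)T₂ + (3/8)T₄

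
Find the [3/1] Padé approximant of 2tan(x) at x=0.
2*x*(x**2 + 3)/3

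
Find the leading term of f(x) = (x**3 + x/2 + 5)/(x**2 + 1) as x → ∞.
x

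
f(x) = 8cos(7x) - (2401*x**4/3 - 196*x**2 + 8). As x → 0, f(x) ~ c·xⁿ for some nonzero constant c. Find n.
6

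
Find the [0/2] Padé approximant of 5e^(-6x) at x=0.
5/(18*x**2 + 6*x + 1)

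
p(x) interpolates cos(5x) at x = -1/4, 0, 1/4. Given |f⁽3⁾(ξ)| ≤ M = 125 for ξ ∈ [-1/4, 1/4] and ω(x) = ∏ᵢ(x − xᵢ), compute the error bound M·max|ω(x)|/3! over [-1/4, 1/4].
125*sqrt(3)/1728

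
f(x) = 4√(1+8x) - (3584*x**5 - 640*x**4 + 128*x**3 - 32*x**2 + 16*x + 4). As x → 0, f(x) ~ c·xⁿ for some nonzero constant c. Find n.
6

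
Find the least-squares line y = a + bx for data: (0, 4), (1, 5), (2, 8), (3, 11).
a = 17/5, b = 12/5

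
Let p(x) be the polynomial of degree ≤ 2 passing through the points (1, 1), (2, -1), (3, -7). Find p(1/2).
1/2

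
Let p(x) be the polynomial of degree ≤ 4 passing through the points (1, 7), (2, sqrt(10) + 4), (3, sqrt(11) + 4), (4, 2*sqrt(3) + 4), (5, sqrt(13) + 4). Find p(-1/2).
-693*sqrt(10)/32 - 385*sqrt(3)/16 + 315*sqrt(13)/128 + 3977/128 + 1485*sqrt(11)/64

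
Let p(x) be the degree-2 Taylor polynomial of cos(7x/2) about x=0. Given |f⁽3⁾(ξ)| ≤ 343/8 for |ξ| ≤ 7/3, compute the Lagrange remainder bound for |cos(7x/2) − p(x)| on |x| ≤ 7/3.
117649/1296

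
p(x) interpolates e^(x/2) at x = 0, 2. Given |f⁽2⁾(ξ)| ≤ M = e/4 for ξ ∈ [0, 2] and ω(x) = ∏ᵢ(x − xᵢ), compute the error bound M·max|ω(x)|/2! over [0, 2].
e/8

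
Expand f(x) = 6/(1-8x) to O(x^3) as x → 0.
6 + 48*x + 384*x**2 + O(x**3)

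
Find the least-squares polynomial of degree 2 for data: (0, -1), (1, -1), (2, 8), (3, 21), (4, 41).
-46/35 + (-69/35)x + (22/7)x²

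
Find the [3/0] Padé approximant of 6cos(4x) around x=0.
6 - 48*x**2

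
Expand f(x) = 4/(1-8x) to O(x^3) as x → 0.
4 + 32*x + 256*x**2 + O(x**3)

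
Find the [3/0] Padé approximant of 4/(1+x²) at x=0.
4 - 4*x**2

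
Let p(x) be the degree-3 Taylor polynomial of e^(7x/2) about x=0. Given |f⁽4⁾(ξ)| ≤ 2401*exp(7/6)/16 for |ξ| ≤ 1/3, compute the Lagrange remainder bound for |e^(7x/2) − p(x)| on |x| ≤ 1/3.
2401*exp(7/6)/31104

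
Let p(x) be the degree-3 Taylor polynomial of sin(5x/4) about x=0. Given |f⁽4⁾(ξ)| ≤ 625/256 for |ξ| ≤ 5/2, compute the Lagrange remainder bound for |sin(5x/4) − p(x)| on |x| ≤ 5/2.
390625/98304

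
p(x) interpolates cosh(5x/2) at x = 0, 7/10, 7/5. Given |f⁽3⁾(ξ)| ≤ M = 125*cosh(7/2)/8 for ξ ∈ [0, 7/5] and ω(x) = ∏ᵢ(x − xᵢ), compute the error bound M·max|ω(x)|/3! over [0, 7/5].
343*sqrt(3)*cosh(7/2)/1728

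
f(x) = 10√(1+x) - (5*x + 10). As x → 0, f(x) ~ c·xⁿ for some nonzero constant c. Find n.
2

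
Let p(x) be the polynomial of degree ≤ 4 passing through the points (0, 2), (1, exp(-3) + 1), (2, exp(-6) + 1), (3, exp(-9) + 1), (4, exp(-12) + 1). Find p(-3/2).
(-2772*exp(9) - 1540*exp(3) + 315 + 2970*exp(6) + 1283*exp(12))*exp(-12)/128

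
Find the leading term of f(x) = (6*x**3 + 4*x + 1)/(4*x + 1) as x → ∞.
3*x**2/2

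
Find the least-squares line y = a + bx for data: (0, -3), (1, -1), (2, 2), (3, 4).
a = -31/10, b = 12/5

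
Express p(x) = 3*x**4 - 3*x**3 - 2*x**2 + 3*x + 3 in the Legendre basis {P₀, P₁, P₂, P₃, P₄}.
(44/15)P₀ + (6/5)P₁ + (8/21)P₂ + (-6/5)P₃ + (24/35)P₄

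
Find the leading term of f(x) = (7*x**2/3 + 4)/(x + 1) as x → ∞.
7*x/3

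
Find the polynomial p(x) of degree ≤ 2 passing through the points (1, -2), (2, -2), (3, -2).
-2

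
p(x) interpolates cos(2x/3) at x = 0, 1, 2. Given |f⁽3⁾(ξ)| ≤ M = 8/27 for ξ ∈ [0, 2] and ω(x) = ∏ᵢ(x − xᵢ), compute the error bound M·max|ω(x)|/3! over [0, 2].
8*sqrt(3)/729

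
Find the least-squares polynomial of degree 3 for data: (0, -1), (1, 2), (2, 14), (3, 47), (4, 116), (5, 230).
-13/14 + (197/84)x + (-23/14)x² + (25/12)x³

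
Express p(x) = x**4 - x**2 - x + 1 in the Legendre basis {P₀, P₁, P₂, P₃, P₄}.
(13/15)P₀ - P₁ + (-2/21)P₂ + (8/35)P₄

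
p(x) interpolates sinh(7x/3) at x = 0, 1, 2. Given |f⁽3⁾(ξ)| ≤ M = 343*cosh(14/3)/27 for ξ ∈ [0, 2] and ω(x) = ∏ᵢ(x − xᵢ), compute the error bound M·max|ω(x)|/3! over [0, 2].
343*sqrt(3)*cosh(14/3)/729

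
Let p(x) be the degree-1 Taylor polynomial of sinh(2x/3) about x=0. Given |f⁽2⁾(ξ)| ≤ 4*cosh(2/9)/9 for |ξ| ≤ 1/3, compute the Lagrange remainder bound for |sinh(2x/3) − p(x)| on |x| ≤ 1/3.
2*cosh(2/9)/81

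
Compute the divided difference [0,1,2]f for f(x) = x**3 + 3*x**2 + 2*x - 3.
6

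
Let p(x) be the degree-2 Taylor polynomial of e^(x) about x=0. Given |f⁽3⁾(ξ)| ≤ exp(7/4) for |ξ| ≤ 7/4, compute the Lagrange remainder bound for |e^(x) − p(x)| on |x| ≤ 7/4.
343*exp(7/4)/384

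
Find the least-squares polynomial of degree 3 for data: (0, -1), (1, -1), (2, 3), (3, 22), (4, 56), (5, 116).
-115/126 + (-1061/756)x + (-5/36)x² + (55/54)x³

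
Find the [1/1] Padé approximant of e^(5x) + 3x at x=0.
(103*x/16 + 1)/(1 - 25*x/16)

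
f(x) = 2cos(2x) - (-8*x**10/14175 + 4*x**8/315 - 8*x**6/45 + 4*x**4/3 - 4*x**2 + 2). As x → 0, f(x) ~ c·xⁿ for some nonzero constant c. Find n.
12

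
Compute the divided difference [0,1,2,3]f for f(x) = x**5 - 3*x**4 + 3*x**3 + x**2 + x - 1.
10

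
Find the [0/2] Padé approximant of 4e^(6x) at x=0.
4/(18*x**2 - 6*x + 1)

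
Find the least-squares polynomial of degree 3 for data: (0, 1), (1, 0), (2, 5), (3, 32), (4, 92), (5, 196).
151/126 + (-1297/756)x + (-275/126)x² + (223/108)x³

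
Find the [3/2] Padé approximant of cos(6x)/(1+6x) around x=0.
(126*x**3 - 21*x**2 - 6*x + 1)/(1 - 39*x**2)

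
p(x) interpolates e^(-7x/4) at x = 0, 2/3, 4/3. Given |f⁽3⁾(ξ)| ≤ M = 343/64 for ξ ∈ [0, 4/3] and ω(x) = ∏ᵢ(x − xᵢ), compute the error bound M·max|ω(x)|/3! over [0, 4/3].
343*sqrt(3)/5832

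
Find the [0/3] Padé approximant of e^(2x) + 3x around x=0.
1/(-319*x**3/3 + 23*x**2 - 5*x + 1)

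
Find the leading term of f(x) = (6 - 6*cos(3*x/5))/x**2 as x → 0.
27/25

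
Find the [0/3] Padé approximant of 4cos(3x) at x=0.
4/(9*x**2/2 + 1)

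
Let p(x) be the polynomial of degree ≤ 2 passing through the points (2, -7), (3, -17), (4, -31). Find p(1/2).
1/2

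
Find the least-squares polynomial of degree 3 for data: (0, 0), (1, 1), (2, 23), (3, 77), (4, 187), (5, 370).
-37/126 + (-167/756)x + (-131/252)x² + (83/27)x³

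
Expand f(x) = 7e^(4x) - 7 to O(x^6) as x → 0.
28*x + 56*x**2 + 224*x**3/3 + 224*x**4/3 + 896*x**5/15 + O(x**6)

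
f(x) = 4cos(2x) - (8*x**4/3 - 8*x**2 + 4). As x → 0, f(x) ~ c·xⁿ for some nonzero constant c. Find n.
6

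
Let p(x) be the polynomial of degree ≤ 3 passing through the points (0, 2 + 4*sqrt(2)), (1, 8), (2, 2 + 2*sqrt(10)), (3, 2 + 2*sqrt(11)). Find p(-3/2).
-551/8 - 35*sqrt(11)/8 + 105*sqrt(2)/4 + 135*sqrt(10)/8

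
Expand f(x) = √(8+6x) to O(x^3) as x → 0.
2*sqrt(2) + 3*sqrt(2)*x/4 - 9*sqrt(2)*x**2/64 + O(x**3)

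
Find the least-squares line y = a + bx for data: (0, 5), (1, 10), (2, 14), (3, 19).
a = 51/10, b = 23/5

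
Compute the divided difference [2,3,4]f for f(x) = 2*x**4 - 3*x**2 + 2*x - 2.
107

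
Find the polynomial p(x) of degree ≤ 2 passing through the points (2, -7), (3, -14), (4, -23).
-x**2 - 2*x + 1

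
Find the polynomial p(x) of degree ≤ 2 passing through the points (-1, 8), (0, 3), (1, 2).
2*x**2 - 3*x + 3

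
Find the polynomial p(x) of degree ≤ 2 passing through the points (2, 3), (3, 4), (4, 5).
x + 1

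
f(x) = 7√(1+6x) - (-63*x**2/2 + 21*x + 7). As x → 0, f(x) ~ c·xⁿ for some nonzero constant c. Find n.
3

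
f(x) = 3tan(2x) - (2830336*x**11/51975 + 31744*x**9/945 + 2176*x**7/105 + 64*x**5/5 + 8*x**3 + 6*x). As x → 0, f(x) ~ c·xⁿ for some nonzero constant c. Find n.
13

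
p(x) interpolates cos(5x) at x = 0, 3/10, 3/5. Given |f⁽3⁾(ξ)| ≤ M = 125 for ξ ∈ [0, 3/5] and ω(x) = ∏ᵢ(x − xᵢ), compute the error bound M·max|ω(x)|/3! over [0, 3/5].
sqrt(3)/8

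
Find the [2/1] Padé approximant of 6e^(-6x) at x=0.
(36*x**2 - 24*x + 6)/(2*x + 1)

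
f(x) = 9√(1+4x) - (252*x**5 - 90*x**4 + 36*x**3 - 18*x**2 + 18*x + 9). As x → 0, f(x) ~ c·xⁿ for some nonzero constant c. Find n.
6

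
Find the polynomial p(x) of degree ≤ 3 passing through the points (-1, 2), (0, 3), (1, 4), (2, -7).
-2*x**3 + 3*x + 3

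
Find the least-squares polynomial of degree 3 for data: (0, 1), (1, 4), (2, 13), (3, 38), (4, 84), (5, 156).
151/126 + (215/756)x + (103/126)x² + (115/108)x³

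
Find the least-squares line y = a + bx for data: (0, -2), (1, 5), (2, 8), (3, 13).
a = -6/5, b = 24/5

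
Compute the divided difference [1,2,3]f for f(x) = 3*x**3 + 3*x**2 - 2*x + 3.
21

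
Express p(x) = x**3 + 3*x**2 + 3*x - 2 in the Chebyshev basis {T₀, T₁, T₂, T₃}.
(-1/2)T₀ + (15/4)T₁ + (3/2)T₂ + (1/4)T₃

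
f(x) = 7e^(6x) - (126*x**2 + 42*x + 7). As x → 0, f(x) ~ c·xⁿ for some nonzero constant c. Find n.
3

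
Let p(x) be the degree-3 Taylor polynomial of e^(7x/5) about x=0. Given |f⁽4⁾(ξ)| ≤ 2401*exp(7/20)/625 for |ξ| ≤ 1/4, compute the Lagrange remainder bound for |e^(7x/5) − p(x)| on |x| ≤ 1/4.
2401*exp(7/20)/3840000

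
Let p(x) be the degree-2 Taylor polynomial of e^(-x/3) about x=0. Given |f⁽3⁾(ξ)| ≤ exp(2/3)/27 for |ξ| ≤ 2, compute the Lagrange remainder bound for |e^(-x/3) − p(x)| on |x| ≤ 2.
4*exp(2/3)/81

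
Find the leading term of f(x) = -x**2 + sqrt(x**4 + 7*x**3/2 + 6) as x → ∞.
7*x/4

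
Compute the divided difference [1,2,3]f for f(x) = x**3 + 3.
6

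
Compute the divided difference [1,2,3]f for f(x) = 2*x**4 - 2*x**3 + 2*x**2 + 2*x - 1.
40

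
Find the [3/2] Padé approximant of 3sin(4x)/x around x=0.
(12 - 112*x**2/5)/(4*x**2/5 + 1)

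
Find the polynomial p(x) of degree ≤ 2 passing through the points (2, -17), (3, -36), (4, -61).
-3*x**2 - 4*x + 3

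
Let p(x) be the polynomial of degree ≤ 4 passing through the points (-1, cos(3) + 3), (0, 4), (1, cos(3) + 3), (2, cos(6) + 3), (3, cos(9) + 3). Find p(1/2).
85*cos(3)/128 - 5*cos(6)/32 + 3*cos(9)/128 + 111/32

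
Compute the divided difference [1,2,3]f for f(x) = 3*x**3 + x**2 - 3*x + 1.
19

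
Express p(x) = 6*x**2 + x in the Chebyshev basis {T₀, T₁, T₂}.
(3)T₀ + T₁ + (3)T₂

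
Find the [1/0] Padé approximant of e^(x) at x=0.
x + 1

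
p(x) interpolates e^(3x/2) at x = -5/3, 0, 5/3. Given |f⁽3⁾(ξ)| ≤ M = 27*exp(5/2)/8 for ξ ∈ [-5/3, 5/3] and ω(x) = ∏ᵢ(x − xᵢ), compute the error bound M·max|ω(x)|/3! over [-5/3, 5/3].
125*sqrt(3)*exp(5/2)/216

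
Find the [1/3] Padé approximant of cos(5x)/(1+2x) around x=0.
(1 - 125*x/24)/(-1925*x**3/48 + 25*x**2/12 - 77*x/24 + 1)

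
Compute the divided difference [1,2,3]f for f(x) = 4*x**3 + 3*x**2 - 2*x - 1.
27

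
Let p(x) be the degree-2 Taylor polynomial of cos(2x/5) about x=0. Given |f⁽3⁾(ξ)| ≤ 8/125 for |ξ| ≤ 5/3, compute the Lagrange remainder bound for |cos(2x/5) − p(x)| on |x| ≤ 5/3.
4/81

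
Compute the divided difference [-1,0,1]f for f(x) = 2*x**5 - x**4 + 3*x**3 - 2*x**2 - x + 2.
-3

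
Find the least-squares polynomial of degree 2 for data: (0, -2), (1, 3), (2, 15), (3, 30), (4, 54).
-68/35 + (153/70)x + (41/14)x²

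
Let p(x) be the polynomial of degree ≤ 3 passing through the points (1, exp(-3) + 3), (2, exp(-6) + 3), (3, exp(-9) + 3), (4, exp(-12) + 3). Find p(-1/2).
(-189*exp(6) - 35 + 135*exp(3) + 105*exp(9) + 48*exp(12))*exp(-12)/16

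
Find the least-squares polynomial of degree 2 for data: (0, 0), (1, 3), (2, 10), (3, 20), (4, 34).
-1/35 + (19/14)x + (25/14)x²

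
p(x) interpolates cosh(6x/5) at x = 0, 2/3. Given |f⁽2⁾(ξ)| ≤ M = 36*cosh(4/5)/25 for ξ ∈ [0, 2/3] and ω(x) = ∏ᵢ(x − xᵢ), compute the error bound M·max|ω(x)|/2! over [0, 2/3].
2*cosh(4/5)/25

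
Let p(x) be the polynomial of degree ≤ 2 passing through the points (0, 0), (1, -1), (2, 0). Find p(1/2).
-3/4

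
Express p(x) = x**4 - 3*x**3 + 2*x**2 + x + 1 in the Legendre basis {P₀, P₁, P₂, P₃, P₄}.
(28/15)P₀ + (-4/5)P₁ + (40/21)P₂ + (-6/5)P₃ + (8/35)P₄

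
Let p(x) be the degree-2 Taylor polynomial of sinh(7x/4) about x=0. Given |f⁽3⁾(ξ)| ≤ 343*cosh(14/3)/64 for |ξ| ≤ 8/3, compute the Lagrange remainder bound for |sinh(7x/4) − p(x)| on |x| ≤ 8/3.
1372*cosh(14/3)/81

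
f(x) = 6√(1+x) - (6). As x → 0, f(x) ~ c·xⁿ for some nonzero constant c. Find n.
1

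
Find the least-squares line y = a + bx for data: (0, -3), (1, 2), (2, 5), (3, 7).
a = -11/5, b = 33/10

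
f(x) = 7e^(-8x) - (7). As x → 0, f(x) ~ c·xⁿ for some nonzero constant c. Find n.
1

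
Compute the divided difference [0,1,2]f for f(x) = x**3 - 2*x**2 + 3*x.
1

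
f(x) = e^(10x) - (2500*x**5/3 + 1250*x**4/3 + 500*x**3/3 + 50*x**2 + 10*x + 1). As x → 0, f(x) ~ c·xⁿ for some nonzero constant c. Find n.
6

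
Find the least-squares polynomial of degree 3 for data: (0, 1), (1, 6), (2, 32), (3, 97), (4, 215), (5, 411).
17/21 + (107/63)x + (11/12)x² + (109/36)x³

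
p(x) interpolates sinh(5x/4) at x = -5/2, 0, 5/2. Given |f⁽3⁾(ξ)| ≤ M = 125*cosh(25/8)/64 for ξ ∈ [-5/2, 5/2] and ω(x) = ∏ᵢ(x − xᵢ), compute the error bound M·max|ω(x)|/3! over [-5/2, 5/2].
15625*sqrt(3)*cosh(25/8)/13824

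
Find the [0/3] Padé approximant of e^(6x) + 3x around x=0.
1/(-441*x**3 + 63*x**2 - 9*x + 1)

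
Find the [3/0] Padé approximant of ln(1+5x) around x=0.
5*x*(50*x**2 - 15*x + 6)/6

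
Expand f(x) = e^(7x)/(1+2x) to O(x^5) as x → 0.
1 + 5*x + 29*x**2/2 + 169*x**3/6 + 1049*x**4/24 + O(x**5)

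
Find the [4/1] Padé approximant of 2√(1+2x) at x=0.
(3*x**4/20 - 2*x**3/5 + 9*x**2/5 + 24*x/5 + 2)/(7*x/5 + 1)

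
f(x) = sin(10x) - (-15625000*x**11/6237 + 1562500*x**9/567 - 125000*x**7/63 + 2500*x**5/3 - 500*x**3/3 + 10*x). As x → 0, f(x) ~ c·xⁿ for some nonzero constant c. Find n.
13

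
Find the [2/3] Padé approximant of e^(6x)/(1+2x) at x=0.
(3*x**2 + 12*x/5 + 1)/(12*x**3/5 - 3*x**2/5 - 8*x/5 + 1)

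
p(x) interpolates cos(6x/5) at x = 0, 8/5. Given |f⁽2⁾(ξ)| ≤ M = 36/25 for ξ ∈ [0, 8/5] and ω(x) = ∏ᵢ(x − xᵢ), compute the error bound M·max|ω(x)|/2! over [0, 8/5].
288/625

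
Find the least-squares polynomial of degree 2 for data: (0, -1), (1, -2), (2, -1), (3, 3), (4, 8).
-37/35 + (-139/70)x + (15/14)x²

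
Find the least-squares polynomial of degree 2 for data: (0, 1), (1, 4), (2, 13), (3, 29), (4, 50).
33/35 + (1/70)x + (43/14)x²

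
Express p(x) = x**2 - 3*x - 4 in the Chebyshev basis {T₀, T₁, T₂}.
(-7/2)T₀ + (-3)T₁ + (1/2)T₂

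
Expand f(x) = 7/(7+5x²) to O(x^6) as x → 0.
1 - 5*x**2/7 + 25*x**4/49 + O(x**6)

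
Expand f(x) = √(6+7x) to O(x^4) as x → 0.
sqrt(6) + 7*sqrt(6)*x/12 - 49*sqrt(6)*x**2/288 + 343*sqrt(6)*x**3/3456 + O(x**4)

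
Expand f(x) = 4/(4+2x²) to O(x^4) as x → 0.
1 - x**2/2 + O(x**4)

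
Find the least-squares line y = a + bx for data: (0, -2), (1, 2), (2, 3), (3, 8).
a = -19/10, b = 31/10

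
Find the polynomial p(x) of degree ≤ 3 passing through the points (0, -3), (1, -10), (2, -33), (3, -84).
-2*x**3 - 2*x**2 - 3*x - 3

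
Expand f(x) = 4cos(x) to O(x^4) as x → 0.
4 - 2*x**2 + O(x**4)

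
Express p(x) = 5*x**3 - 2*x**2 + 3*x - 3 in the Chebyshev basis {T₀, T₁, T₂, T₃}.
(-4)T₀ + (27/4)T₁ - T₂ + (5/4)T₃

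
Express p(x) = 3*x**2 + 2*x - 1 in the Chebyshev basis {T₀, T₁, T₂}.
(1/2)T₀ + (2)T₁ + (3/2)T₂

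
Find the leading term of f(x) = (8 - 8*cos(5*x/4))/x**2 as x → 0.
25/4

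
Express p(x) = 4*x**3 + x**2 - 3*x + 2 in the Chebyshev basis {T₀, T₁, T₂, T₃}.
(5/2)T₀ + (1/2)T₂ + T₃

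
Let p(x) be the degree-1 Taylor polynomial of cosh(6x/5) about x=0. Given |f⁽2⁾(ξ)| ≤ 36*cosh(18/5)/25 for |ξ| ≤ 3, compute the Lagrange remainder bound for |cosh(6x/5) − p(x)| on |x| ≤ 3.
162*cosh(18/5)/25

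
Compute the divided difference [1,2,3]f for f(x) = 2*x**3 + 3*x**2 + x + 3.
15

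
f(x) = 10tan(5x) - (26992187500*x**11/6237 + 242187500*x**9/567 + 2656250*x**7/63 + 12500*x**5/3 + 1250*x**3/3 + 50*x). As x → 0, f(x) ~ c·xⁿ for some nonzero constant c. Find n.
13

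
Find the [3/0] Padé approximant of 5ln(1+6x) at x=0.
30*x*(12*x**2 - 3*x + 1)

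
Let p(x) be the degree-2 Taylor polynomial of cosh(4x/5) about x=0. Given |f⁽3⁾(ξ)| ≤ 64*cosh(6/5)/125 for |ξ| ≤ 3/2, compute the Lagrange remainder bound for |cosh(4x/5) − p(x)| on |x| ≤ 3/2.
36*cosh(6/5)/125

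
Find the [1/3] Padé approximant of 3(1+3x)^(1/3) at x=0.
(15*x/2 + 3)/(x**3/3 - x**2/2 + 3*x/2 + 1)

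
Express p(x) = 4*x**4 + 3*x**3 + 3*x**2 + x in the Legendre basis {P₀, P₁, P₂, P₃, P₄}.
(9/5)P₀ + (14/5)P₁ + (30/7)P₂ + (6/5)P₃ + (32/35)P₄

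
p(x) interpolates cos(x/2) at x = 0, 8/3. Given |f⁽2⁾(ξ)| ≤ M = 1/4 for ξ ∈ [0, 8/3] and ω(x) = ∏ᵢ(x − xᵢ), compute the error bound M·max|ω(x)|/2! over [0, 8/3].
2/9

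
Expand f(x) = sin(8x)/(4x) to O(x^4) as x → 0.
2 - 64*x**2/3 + O(x**4)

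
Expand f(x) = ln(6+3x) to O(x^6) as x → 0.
log(6) + x/2 - x**2/8 + x**3/24 - x**4/64 + x**5/160 + O(x**6)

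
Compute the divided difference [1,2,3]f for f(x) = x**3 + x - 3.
6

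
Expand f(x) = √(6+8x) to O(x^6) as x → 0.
sqrt(6) + 2*sqrt(6)*x/3 - 2*sqrt(6)*x**2/9 + 4*sqrt(6)*x**3/27 - 10*sqrt(6)*x**4/81 + 28*sqrt(6)*x**5/243 + O(x**6)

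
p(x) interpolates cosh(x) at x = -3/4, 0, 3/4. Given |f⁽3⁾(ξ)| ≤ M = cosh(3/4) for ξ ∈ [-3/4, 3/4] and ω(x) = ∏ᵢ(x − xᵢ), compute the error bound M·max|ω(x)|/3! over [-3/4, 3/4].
sqrt(3)*cosh(3/4)/64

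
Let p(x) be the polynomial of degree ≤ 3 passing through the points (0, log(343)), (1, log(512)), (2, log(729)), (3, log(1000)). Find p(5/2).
log(243*2**(1/8)*21875**(3/16)*3**(5/8)/4)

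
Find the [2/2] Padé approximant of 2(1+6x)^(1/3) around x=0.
(56*x**2/3 + 14*x + 2)/(10*x**2/3 + 5*x + 1)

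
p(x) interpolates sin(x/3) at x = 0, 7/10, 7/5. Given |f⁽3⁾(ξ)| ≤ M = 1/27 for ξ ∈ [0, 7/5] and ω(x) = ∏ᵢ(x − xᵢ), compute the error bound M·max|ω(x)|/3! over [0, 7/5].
343*sqrt(3)/729000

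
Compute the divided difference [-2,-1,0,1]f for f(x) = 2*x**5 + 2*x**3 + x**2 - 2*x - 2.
12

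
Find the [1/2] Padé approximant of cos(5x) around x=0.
1/(25*x**2/2 + 1)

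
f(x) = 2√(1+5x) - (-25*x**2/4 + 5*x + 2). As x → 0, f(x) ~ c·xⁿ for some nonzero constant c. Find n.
3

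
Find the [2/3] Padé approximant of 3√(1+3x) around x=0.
(189*x**2/16 + 63*x/5 + 3)/(-27*x**3/160 + 81*x**2/80 + 27*x/10 + 1)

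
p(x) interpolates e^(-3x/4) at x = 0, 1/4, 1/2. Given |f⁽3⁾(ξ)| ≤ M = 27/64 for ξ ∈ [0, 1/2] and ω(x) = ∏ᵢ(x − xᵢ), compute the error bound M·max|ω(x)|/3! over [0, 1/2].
sqrt(3)/4096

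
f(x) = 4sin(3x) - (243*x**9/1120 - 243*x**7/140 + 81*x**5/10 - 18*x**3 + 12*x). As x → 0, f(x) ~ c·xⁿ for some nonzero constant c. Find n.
11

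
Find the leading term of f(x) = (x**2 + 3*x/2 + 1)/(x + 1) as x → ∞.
x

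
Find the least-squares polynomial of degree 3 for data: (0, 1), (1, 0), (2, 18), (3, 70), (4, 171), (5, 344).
47/63 + (-1079/378)x + (-4/63)x² + (155/54)x³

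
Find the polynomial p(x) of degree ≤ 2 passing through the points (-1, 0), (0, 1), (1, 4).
x**2 + 2*x + 1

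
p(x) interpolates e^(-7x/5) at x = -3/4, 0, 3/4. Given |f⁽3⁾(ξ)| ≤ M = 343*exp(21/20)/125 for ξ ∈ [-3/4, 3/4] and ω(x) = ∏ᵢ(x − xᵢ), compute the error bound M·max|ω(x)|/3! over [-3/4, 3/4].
343*sqrt(3)*exp(21/20)/8000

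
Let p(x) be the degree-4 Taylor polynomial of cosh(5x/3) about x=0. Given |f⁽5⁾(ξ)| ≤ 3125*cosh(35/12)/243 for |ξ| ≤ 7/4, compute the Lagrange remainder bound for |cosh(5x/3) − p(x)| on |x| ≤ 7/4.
10504375*cosh(35/12)/5971968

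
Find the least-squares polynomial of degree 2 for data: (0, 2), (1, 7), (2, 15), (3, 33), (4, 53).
74/35 + (48/35)x + (20/7)x²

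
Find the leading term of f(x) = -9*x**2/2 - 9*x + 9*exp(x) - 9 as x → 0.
3*x**3/2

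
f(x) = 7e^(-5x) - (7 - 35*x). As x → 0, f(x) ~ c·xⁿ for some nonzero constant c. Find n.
2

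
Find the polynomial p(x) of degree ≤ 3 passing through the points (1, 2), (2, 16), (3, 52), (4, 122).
2*x**3 - x**2 + 3*x - 2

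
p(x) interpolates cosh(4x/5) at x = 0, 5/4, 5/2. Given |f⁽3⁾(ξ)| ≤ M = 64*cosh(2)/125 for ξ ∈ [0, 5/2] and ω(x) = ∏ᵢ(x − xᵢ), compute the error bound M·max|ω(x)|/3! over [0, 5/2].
sqrt(3)*cosh(2)/27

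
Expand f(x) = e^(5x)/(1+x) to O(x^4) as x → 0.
1 + 4*x + 17*x**2/2 + 37*x**3/3 + O(x**4)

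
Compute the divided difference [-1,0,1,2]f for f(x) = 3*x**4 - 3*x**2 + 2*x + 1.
6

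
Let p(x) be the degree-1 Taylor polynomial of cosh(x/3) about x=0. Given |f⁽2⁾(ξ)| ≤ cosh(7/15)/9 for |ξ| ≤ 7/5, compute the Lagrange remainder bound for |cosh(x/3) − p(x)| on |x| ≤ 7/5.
49*cosh(7/15)/450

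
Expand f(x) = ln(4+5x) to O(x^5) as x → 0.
log(4) + 5*x/4 - 25*x**2/32 + 125*x**3/192 - 625*x**4/1024 + O(x**5)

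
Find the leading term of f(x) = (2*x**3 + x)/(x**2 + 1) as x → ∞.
2*x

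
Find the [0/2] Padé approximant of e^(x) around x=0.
1/(x**2/2 - x + 1)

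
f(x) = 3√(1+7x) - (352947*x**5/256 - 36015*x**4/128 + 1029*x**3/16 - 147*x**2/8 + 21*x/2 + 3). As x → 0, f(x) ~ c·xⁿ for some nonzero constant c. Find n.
6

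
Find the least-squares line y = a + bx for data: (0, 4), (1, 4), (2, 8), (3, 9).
a = 17/5, b = 19/10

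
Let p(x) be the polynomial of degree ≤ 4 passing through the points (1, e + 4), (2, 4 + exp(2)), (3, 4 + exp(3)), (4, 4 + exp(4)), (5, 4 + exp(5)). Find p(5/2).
-5*exp(4)/32 - 5*e/128 + 15*exp(2)/32 + 3*exp(5)/128 + 4 + 45*exp(3)/64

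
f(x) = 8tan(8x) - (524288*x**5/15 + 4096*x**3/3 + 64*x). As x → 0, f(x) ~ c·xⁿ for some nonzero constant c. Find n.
7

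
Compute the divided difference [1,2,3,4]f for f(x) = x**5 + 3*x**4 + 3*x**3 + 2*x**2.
98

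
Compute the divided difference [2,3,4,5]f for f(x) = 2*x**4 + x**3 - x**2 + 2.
29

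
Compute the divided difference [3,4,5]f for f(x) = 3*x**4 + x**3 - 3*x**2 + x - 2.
300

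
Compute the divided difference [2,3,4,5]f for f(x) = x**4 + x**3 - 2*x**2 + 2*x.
15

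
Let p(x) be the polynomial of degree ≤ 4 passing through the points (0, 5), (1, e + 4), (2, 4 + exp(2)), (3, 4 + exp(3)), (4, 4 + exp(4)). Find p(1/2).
-35*exp(2)/64 - 5*exp(4)/128 + 35*e/32 + 547/128 + 7*exp(3)/32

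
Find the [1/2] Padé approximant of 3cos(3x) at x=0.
3/(9*x**2/2 + 1)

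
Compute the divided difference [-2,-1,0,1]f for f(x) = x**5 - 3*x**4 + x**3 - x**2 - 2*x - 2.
12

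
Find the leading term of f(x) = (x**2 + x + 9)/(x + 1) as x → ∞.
x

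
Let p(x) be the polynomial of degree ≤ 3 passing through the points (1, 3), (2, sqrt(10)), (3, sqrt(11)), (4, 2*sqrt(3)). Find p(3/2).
-5*sqrt(11)/16 + sqrt(3)/8 + 15/16 + 15*sqrt(10)/16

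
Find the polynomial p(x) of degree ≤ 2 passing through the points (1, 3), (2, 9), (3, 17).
x**2 + 3*x - 1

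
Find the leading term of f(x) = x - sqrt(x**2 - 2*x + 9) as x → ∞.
1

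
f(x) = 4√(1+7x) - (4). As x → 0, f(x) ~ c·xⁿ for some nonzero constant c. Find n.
1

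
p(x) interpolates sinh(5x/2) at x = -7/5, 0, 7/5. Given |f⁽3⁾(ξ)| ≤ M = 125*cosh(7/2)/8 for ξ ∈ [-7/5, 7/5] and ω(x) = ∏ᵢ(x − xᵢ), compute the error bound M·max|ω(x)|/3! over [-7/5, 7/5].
343*sqrt(3)*cosh(7/2)/216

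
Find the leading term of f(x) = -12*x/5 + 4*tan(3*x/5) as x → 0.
36*x**3/125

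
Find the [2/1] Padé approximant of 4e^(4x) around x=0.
(32*x**2/3 + 32*x/3 + 4)/(1 - 4*x/3)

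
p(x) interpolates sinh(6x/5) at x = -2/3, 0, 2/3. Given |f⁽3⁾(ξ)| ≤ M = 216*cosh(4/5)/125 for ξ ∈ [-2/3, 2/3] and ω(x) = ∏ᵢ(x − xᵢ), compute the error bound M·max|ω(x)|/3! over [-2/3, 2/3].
64*sqrt(3)*cosh(4/5)/3375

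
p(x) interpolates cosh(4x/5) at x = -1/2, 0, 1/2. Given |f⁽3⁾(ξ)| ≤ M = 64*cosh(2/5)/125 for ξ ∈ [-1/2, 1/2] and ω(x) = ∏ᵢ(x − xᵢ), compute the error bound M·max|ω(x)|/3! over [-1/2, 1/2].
8*sqrt(3)*cosh(2/5)/3375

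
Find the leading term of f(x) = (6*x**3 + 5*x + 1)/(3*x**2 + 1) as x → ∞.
2*x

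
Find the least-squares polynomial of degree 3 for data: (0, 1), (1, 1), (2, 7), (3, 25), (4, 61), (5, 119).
67/63 + (-314/189)x + (65/126)x² + (49/54)x³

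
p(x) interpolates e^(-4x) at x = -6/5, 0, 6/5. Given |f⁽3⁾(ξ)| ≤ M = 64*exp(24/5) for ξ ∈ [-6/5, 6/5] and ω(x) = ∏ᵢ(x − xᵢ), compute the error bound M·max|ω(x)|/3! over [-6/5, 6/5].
512*sqrt(3)*exp(24/5)/125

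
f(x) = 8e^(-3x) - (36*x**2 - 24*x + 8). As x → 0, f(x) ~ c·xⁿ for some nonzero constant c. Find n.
3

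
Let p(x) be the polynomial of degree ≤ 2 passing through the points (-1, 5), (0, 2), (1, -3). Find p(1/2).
-1/4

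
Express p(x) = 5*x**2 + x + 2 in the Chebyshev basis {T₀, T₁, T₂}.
(9/2)T₀ + T₁ + (5/2)T₂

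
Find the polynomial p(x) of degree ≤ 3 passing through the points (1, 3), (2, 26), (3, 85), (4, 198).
3*x**3 + 2*x - 2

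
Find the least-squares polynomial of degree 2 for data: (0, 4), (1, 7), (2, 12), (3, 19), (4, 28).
4 + (2)x + x²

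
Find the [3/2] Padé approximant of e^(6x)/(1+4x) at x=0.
(1098*x**3/95 + 909*x**2/95 + 90*x/19 + 1)/(-561*x**2/95 + 52*x/19 + 1)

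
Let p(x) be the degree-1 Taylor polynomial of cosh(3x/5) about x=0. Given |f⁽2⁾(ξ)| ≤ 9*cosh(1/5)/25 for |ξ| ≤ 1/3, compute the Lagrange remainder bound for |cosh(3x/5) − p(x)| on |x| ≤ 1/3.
cosh(1/5)/50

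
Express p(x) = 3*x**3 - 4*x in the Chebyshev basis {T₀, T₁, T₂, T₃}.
(-7/4)T₁ + (3/4)T₃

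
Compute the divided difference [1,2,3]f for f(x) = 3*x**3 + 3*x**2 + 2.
21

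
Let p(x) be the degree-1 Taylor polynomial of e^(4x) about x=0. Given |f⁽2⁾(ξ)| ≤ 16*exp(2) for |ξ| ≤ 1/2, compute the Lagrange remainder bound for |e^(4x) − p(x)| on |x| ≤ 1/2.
2*exp(2)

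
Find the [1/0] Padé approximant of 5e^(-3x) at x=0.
5 - 15*x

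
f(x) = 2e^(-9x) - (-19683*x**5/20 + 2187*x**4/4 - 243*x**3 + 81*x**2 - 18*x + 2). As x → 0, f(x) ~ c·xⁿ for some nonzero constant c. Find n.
6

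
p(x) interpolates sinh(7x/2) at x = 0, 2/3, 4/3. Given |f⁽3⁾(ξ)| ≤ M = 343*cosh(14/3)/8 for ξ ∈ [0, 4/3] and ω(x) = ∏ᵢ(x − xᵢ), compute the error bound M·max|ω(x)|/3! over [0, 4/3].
343*sqrt(3)*cosh(14/3)/729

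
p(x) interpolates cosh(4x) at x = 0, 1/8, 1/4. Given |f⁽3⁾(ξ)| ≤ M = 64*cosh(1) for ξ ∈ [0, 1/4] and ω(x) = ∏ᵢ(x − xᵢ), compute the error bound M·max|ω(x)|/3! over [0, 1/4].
sqrt(3)*cosh(1)/216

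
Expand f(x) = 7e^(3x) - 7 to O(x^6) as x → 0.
21*x + 63*x**2/2 + 63*x**3/2 + 189*x**4/8 + 567*x**5/40 + O(x**6)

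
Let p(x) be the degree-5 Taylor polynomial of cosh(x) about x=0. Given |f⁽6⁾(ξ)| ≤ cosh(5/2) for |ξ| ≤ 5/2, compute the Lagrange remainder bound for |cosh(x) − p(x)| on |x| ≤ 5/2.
3125*cosh(5/2)/9216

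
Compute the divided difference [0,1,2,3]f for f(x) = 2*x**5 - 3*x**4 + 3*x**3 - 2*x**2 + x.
35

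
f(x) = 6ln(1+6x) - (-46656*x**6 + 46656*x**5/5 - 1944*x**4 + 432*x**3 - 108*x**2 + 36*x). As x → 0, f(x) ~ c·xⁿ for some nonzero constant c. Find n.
7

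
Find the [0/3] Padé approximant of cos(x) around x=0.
1/(x**2/2 + 1)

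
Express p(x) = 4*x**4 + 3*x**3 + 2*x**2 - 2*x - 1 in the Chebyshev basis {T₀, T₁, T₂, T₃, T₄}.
(3/2)T₀ + (1/4)T₁ + (3)T₂ + (3/4)T₃ + (1/2)T₄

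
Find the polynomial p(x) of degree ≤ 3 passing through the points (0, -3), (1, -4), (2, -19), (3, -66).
-3*x**3 + 2*x**2 - 3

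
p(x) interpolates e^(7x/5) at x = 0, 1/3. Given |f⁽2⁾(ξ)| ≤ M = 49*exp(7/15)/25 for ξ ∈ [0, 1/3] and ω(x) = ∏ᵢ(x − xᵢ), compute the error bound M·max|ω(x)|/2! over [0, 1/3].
49*exp(7/15)/1800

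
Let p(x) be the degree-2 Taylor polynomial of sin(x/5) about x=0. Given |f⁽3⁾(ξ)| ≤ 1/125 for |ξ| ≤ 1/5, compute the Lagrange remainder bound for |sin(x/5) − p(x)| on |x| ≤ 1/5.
1/93750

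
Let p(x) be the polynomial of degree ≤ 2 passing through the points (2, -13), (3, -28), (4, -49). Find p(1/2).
-7/4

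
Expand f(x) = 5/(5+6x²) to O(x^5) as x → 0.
1 - 6*x**2/5 + 36*x**4/25 + O(x**5)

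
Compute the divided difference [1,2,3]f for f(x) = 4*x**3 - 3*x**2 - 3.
21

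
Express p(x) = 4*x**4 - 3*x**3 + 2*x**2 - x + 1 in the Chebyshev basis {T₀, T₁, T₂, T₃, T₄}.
(7/2)T₀ + (-13/4)T₁ + (3)T₂ + (-3/4)T₃ + (1/2)T₄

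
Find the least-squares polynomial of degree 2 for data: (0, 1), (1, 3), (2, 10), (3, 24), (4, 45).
43/35 + (-137/70)x + (45/14)x²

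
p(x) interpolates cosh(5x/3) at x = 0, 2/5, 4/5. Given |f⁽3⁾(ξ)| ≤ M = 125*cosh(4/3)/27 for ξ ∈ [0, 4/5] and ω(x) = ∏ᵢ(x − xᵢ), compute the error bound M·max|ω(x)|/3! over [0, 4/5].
8*sqrt(3)*cosh(4/3)/729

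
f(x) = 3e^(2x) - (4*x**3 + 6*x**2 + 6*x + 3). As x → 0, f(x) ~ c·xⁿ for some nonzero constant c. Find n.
4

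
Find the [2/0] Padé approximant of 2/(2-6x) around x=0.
9*x**2 + 3*x + 1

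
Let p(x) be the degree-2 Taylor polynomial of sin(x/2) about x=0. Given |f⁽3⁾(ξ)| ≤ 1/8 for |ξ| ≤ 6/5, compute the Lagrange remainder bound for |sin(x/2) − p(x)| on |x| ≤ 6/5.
9/250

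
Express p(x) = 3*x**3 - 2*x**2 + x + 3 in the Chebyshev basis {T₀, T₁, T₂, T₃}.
(2)T₀ + (13/4)T₁ - T₂ + (3/4)T₃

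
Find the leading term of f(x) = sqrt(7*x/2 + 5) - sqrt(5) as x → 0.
7*sqrt(5)*x/20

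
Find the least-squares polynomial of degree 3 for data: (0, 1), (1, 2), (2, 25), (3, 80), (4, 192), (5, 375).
95/126 + (-125/108)x + (97/252)x² + (80/27)x³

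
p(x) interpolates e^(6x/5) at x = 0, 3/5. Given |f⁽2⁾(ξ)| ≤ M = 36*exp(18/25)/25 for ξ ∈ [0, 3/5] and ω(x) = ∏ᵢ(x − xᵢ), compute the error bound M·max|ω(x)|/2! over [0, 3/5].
81*exp(18/25)/1250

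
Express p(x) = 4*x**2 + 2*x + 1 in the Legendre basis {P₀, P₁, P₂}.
(7/3)P₀ + (2)P₁ + (8/3)P₂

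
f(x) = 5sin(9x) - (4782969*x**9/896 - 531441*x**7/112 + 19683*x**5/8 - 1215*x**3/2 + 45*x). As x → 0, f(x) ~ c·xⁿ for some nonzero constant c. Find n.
11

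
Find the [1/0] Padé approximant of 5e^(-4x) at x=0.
5 - 20*x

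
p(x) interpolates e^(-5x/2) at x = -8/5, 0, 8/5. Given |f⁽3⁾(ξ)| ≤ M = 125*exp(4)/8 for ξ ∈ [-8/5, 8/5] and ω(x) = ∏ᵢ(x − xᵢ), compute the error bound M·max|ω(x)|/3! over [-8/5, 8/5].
64*sqrt(3)*exp(4)/27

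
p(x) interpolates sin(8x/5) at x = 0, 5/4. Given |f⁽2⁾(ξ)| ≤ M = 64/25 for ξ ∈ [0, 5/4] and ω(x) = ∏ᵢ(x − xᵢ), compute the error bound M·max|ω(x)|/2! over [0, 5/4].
1/2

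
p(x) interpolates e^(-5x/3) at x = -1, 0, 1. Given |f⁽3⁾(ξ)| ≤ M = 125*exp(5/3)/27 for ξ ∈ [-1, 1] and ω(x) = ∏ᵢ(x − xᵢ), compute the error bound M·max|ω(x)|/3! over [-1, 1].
125*sqrt(3)*exp(5/3)/729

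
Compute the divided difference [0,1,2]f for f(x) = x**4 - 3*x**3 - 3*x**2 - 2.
-5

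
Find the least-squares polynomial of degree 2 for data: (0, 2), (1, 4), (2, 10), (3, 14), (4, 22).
64/35 + (15/7)x + (5/7)x²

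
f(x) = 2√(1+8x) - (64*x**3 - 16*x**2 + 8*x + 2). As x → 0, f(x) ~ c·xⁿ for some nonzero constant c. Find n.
4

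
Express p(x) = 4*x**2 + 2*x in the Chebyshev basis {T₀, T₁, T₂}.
(2)T₀ + (2)T₁ + (2)T₂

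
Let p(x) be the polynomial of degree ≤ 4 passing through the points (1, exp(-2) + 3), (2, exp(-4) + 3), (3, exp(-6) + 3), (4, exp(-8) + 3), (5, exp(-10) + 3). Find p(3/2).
(-70*exp(4) - 5 + 28*exp(2) + 140*exp(6) + 35*exp(8) + 384*exp(10))*exp(-10)/128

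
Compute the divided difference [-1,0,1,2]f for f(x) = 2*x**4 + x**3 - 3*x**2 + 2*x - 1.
5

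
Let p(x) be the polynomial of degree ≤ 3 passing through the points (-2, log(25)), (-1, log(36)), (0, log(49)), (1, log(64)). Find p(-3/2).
log(12*2**(1/4)*6834375**(1/8)*7**(3/8)/7)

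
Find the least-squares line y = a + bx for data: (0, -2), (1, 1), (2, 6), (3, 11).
a = -13/5, b = 22/5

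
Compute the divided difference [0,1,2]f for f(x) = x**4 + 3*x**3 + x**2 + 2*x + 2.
17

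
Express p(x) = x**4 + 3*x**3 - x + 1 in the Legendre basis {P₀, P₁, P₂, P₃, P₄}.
(6/5)P₀ + (4/5)P₁ + (4/7)P₂ + (6/5)P₃ + (8/35)P₄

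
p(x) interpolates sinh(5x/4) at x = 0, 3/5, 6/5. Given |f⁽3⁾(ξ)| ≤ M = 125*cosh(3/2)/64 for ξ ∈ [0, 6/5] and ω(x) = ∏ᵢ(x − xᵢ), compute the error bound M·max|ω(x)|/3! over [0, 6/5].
sqrt(3)*cosh(3/2)/64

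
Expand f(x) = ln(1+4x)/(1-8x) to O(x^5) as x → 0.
4*x + 24*x**2 + 640*x**3/3 + 4928*x**4/3 + O(x**5)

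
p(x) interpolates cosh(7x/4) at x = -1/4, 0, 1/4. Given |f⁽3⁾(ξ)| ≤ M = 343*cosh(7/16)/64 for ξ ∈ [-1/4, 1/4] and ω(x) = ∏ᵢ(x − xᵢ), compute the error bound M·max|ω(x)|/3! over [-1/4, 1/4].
343*sqrt(3)*cosh(7/16)/110592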